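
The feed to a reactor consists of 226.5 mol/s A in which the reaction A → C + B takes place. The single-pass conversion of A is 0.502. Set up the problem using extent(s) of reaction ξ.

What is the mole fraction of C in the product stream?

0.334

A reacted = 0.502 × 226.5 = 113.7 mol/s; ν_A = −1, so ξ = 113.7/1 = 113.7 mol/s.
Outlet amounts (n = n₀ + ν ξ):
  A: 226.5 − 1(113.7) = 112.8
  C: 0 + 1(113.7) = 113.7
  B: 0 + 1(113.7) = 113.7
Total out = 340.2 mol/s; y_C = 113.7 / 340.2 = 0.3342.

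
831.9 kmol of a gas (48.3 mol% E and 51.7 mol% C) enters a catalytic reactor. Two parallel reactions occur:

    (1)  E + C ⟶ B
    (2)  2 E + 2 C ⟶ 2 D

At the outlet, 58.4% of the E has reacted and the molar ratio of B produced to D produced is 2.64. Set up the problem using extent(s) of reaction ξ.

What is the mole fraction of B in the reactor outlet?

Conversion of E: E consumed = 0.584 × 401.8 = 234.7 kmol = 1ξ₁ + 2ξ₂.
Selectivity: 1ξ₁ / (2ξ₂) = 2.64 → ξ₁ = 5.28 ξ₂.
Substitute: (1·5.28 + 2) ξ₂ = 234.7 → ξ₂ = 32.23 kmol, ξ₁ = 170.2 kmol.
Outlet amounts (n = n₀ + Σ ν·ξ):
  E: 401.8 − 1(170.2) − 2(32.23) = 167.2
  C: 430.1 − 1(170.2) − 2(32.23) = 195.4
  B: 0 + 1(170.2) = 170.2
  D: 0 + 2(32.23) = 64.47
Total out = 597.2 kmol; y_B = 170.2 / 597.2 = 0.285.

0.285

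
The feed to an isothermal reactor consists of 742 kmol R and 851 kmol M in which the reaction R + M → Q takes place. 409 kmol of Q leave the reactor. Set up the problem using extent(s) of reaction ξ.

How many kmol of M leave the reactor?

442 kmol

For Q: n = n₀ + 1ξ → 409 = 0 + 1ξ, giving ξ = 409 kmol.
Outlet amounts (n = n₀ + ν ξ):
  R: 742 − 1(409) = 333
  M: 851 − 1(409) = 442
  Q: 0 + 1(409) = 409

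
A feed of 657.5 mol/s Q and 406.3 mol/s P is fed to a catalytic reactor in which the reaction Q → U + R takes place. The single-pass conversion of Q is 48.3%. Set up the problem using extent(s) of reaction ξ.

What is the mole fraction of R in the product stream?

0.23

Q reacted = 0.483 × 657.5 = 317.6 mol/s; ν_Q = −1, so ξ = 317.6/1 = 317.6 mol/s.
Outlet amounts (n = n₀ + ν ξ):
  Q: 657.5 − 1(317.6) = 339.9
  U: 0 + 1(317.6) = 317.6
  R: 0 + 1(317.6) = 317.6
  P: 406.3 (inert)
Total out = 1381 mol/s; y_R = 317.6 / 1381 = 0.2299.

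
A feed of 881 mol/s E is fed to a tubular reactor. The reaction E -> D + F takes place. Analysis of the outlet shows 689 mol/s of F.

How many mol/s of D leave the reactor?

689 mol/s

For F: n = n₀ + 1ξ → 689 = 0 + 1ξ, giving ξ = 689 mol/s.
Outlet amounts (n = n₀ + ν ξ):
  E: 881 − 1(689) = 192
  D: 0 + 1(689) = 689
  F: 0 + 1(689) = 689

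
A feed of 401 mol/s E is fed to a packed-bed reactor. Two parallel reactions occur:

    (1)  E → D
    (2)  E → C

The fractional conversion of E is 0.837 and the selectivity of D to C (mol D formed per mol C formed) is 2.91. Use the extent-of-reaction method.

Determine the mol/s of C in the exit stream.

Conversion of E: E consumed = 0.837 × 401 = 335.6 mol/s = 1ξ₁ + 1ξ₂.
Selectivity: 1ξ₁ / (1ξ₂) = 2.91 → ξ₁ = 2.91 ξ₂.
Substitute: (1·2.91 + 1) ξ₂ = 335.6 → ξ₂ = 85.84 mol/s, ξ₁ = 249.8 mol/s.
Outlet amounts (n = n₀ + Σ ν·ξ):
  E: 401 − 1(249.8) − 1(85.84) = 65.36
  D: 0 + 1(249.8) = 249.8
  C: 0 + 1(85.84) = 85.84

85.8 mol/s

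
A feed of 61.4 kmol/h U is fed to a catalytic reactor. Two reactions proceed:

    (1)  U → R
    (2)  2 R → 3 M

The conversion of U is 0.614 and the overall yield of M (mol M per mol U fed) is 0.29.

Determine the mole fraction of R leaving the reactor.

Conversion of U: U consumed = 1ξ₁ = 0.614 × 61.4 → ξ₁ = 37.7 kmol/h.
Yield of M: 3ξ₂ / 61.4 = 0.29 → ξ₂ = 5.935 kmol/h.
Outlet amounts (n = n₀ + Σ ν·ξ):
  U: 61.4 − 1(37.7) = 23.7
  R: 0 + 1(37.7) − 2(5.935) = 25.83
  M: 0 + 3(5.935) = 17.81
Total out = 67.34 kmol/h; y_R = 25.83 / 67.34 = 0.3836.

0.384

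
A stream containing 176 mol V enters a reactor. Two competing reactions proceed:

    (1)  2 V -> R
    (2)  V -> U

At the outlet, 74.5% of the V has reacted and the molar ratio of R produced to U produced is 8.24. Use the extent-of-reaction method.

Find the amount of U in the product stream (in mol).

7.5 mol

Conversion of V: V consumed = 0.745 × 176 = 131.1 mol = 2ξ₁ + 1ξ₂.
Selectivity: 1ξ₁ / (1ξ₂) = 8.24 → ξ₁ = 8.24 ξ₂.
Substitute: (2·8.24 + 1) ξ₂ = 131.1 → ξ₂ = 7.501 mol, ξ₁ = 61.81 mol.
Outlet amounts (n = n₀ + Σ ν·ξ):
  V: 176 − 2(61.81) − 1(7.501) = 44.88
  R: 0 + 1(61.81) = 61.81
  U: 0 + 1(7.501) = 7.501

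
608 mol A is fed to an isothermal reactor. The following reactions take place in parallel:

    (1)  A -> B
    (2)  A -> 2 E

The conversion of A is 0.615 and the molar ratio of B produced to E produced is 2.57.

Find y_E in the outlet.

Conversion of A: A consumed = 0.615 × 608 = 373.9 mol = 1ξ₁ + 1ξ₂.
Selectivity: 1ξ₁ / (2ξ₂) = 2.57 → ξ₁ = 5.14 ξ₂.
Substitute: (1·5.14 + 1) ξ₂ = 373.9 → ξ₂ = 60.9 mol, ξ₁ = 313 mol.
Outlet amounts (n = n₀ + Σ ν·ξ):
  A: 608 − 1(313) − 1(60.9) = 234.1
  B: 0 + 1(313) = 313
  E: 0 + 2(60.9) = 121.8
Total out = 668.9 mol; y_E = 121.8 / 668.9 = 0.1821.

0.182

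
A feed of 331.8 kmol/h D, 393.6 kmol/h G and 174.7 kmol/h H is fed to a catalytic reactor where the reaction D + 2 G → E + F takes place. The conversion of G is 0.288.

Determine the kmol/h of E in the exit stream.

56.7 kmol/h

G reacted = 0.288 × 393.6 = 113.4 kmol/h; ν_G = −2, so ξ = 113.4/2 = 56.68 kmol/h.
Outlet amounts (n = n₀ + ν ξ):
  D: 331.8 − 1(56.68) = 275.1
  G: 393.6 − 2(56.68) = 280.2
  E: 0 + 1(56.68) = 56.68
  F: 0 + 1(56.68) = 56.68
  H: 174.7 (inert)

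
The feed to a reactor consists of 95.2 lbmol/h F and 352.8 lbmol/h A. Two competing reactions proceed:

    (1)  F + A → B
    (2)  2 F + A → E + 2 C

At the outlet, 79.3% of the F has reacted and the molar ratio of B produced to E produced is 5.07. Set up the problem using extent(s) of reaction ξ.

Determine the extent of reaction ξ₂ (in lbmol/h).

Conversion of F: F consumed = 0.793 × 95.2 = 75.49 lbmol/h = 1ξ₁ + 2ξ₂.
Selectivity: 1ξ₁ / (1ξ₂) = 5.07 → ξ₁ = 5.07 ξ₂.
Substitute: (1·5.07 + 2) ξ₂ = 75.49 → ξ₂ = 10.68 lbmol/h, ξ₁ = 54.14 lbmol/h.
Outlet amounts (n = n₀ + Σ ν·ξ):
  F: 95.2 − 1(54.14) − 2(10.68) = 19.71
  A: 352.8 − 1(54.14) − 1(10.68) = 288
  B: 0 + 1(54.14) = 54.14
  E: 0 + 1(10.68) = 10.68
  C: 0 + 2(10.68) = 21.36

ξ₂ = 10.7 lbmol/h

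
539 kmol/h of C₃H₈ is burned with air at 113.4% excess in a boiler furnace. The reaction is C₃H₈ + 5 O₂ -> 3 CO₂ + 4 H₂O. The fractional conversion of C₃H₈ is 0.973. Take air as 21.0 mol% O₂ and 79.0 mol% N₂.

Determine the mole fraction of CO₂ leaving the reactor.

Stoichiometric O₂ = 5 × 539 = 2695 kmol/h; O₂ fed = 2695 × 2.134 = 5751 kmol/h.
N₂ fed = 5751 × 79/21 = 21640 kmol/h.
Fuel reacted = 0.973 × 539 → ξ = 524.4 kmol/h.
Outlet (n = n₀ + ν ξ):
  C₃H₈: 539 − 1(524.4) = 14.55
  O₂: 5751 − 5(524.4) = 3129
  N₂: 21640 (inert)
  CO₂: 0 + 3(524.4) = 1573
  H₂O: 0 + 4(524.4) = 2098
Total out = 28450 kmol/h; y_CO₂ = 1573 / 28450 = 0.0553.

0.0553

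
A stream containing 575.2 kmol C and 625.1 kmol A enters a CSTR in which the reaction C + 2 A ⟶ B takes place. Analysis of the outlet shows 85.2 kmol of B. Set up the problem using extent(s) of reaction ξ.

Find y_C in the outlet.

For B: n = n₀ + 1ξ → 85.2 = 0 + 1ξ, giving ξ = 85.2 kmol.
Outlet amounts (n = n₀ + ν ξ):
  C: 575.2 − 1(85.2) = 490
  A: 625.1 − 2(85.2) = 454.7
  B: 0 + 1(85.2) = 85.2
Total out = 1030 kmol; y_C = 490 / 1030 = 0.4758.

0.476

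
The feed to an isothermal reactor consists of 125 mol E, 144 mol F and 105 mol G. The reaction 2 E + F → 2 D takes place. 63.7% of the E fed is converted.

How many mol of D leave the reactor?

79.6 mol

E reacted = 0.637 × 125 = 79.62 mol; ν_E = −2, so ξ = 79.62/2 = 39.81 mol.
Outlet amounts (n = n₀ + ν ξ):
  E: 125 − 2(39.81) = 45.38
  F: 144 − 1(39.81) = 104.2
  D: 0 + 2(39.81) = 79.62
  G: 105 (inert)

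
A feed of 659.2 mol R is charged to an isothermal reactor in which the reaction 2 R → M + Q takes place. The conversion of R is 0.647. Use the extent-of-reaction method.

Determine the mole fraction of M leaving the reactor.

R reacted = 0.647 × 659.2 = 426.5 mol; ν_R = −2, so ξ = 426.5/2 = 213.3 mol.
Outlet amounts (n = n₀ + ν ξ):
  R: 659.2 − 2(213.3) = 232.7
  M: 0 + 1(213.3) = 213.3
  Q: 0 + 1(213.3) = 213.3
Total out = 659.2 mol; y_M = 213.3 / 659.2 = 0.3235.

0.324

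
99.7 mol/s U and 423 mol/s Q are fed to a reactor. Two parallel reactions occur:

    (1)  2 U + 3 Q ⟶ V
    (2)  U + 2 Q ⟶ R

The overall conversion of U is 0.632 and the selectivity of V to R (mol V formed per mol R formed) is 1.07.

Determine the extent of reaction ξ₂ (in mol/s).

Conversion of U: U consumed = 0.632 × 99.7 = 63.01 mol/s = 2ξ₁ + 1ξ₂.
Selectivity: 1ξ₁ / (1ξ₂) = 1.07 → ξ₁ = 1.07 ξ₂.
Substitute: (2·1.07 + 1) ξ₂ = 63.01 → ξ₂ = 20.07 mol/s, ξ₁ = 21.47 mol/s.
Outlet amounts (n = n₀ + Σ ν·ξ):
  U: 99.7 − 2(21.47) − 1(20.07) = 36.69
  Q: 423 − 3(21.47) − 2(20.07) = 318.5
  V: 0 + 1(21.47) = 21.47
  R: 0 + 1(20.07) = 20.07

ξ₂ = 20.1 mol/s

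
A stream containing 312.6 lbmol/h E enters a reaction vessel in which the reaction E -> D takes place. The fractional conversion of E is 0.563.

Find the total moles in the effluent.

313 lbmol/h

E reacted = 0.563 × 312.6 = 176 lbmol/h; ν_E = −1, so ξ = 176/1 = 176 lbmol/h.
Outlet amounts (n = n₀ + ν ξ):
  E: 312.6 − 1(176) = 136.6
  D: 0 + 1(176) = 176
Total out = 136.6 + 176 = 312.6 lbmol/h.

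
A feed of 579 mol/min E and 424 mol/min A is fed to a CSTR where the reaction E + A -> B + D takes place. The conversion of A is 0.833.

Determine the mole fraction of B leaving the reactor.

A reacted = 0.833 × 424 = 353.2 mol/min; ν_A = −1, so ξ = 353.2/1 = 353.2 mol/min.
Outlet amounts (n = n₀ + ν ξ):
  E: 579 − 1(353.2) = 225.8
  A: 424 − 1(353.2) = 70.81
  B: 0 + 1(353.2) = 353.2
  D: 0 + 1(353.2) = 353.2
Total out = 1003 mol/min; y_B = 353.2 / 1003 = 0.3521.

0.352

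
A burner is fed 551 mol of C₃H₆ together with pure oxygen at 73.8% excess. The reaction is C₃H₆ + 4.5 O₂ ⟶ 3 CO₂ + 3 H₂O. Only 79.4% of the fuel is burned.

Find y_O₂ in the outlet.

0.461

Stoichiometric O₂ = 4.5 × 551 = 2480 mol; O₂ fed = 2480 × 1.738 = 4309 mol.
Fuel reacted = 0.794 × 551 → ξ = 437.5 mol.
Outlet (n = n₀ + ν ξ):
  C₃H₆: 551 − 1(437.5) = 113.5
  O₂: 4309 − 4.5(437.5) = 2341
  CO₂: 0 + 3(437.5) = 1312
  H₂O: 0 + 3(437.5) = 1312
Total out = 5079 mol; y_O₂ = 2341 / 5079 = 0.4608.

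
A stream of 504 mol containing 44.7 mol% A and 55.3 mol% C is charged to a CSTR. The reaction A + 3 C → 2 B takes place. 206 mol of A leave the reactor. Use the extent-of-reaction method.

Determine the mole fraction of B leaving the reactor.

For A: n = n₀ − 1ξ → 206 = 225.3 − 1ξ, giving ξ = 19.29 mol.
Outlet amounts (n = n₀ + ν ξ):
  A: 225.3 − 1(19.29) = 206
  C: 278.7 − 3(19.29) = 220.8
  B: 0 + 2(19.29) = 38.58
Total out = 465.4 mol; y_B = 38.58 / 465.4 = 0.08288.

0.0829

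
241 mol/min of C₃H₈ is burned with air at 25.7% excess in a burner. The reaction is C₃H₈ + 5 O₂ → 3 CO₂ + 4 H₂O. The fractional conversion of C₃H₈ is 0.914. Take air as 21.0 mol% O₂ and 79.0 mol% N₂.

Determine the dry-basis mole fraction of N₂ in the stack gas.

0.839

Stoichiometric O₂ = 5 × 241 = 1205 mol/min; O₂ fed = 1205 × 1.257 = 1515 mol/min.
N₂ fed = 1515 × 79/21 = 5698 mol/min.
Fuel reacted = 0.914 × 241 → ξ = 220.3 mol/min.
Outlet (n = n₀ + ν ξ):
  C₃H₈: 241 − 1(220.3) = 20.73
  O₂: 1515 − 5(220.3) = 413.3
  N₂: 5698 (inert)
  CO₂: 0 + 3(220.3) = 660.8
  H₂O: 0 + 4(220.3) = 881.1
Dry total = 6793 mol/min; y_N₂ (dry) = 5698 / 6793 = 0.8388.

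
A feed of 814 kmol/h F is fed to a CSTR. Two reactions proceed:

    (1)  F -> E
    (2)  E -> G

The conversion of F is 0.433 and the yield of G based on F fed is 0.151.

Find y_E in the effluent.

Conversion of F: F consumed = 1ξ₁ = 0.433 × 814 → ξ₁ = 352.5 kmol/h.
Yield of G: 1ξ₂ / 814 = 0.151 → ξ₂ = 122.9 kmol/h.
Outlet amounts (n = n₀ + Σ ν·ξ):
  F: 814 − 1(352.5) = 461.5
  E: 0 + 1(352.5) − 1(122.9) = 229.5
  G: 0 + 1(122.9) = 122.9
Total out = 814 kmol/h; y_E = 229.5 / 814 = 0.282.

0.282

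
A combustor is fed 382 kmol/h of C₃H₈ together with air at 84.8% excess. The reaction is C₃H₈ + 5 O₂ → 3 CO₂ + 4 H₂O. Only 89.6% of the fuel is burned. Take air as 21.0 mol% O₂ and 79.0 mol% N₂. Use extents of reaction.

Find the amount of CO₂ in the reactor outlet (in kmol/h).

Stoichiometric O₂ = 5 × 382 = 1910 kmol/h; O₂ fed = 1910 × 1.848 = 3530 kmol/h.
N₂ fed = 3530 × 79/21 = 13280 kmol/h.
Fuel reacted = 0.896 × 382 → ξ = 342.3 kmol/h.
Outlet (n = n₀ + ν ξ):
  C₃H₈: 382 − 1(342.3) = 39.73
  O₂: 3530 − 5(342.3) = 1818
  N₂: 13280 (inert)
  CO₂: 0 + 3(342.3) = 1027
  H₂O: 0 + 4(342.3) = 1369

1030 kmol/h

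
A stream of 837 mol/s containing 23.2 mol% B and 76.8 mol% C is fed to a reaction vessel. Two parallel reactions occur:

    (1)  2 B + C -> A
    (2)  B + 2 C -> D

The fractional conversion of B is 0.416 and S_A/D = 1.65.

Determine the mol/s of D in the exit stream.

Conversion of B: B consumed = 0.416 × 194.2 = 80.78 mol/s = 2ξ₁ + 1ξ₂.
Selectivity: 1ξ₁ / (1ξ₂) = 1.65 → ξ₁ = 1.65 ξ₂.
Substitute: (2·1.65 + 1) ξ₂ = 80.78 → ξ₂ = 18.79 mol/s, ξ₁ = 31 mol/s.
Outlet amounts (n = n₀ + Σ ν·ξ):
  B: 194.2 − 2(31) − 1(18.79) = 113.4
  C: 642.8 − 1(31) − 2(18.79) = 574.2
  A: 0 + 1(31) = 31
  D: 0 + 1(18.79) = 18.79

18.8 mol/s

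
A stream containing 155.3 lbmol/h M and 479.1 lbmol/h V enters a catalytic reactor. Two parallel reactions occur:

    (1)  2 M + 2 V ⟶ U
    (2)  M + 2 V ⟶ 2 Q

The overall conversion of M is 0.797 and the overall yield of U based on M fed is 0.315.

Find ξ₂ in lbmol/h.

Yield of U: 1ξ₁ / 155.3 = 0.315 → ξ₁ = 48.92 lbmol/h.
Conversion of M: 2ξ₁ + 1ξ₂ = 0.797 × 155.3 = 123.8 → ξ₂ = 25.94 lbmol/h.
Outlet amounts (n = n₀ + Σ ν·ξ):
  M: 155.3 − 2(48.92) − 1(25.94) = 31.53
  V: 479.1 − 2(48.92) − 2(25.94) = 329.4
  U: 0 + 1(48.92) = 48.92
  Q: 0 + 2(25.94) = 51.87

ξ₂ = 25.9 lbmol/h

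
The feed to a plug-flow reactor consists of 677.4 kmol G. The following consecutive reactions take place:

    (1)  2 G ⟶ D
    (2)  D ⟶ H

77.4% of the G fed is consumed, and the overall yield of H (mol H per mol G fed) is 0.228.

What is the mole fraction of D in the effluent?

Conversion of G: G consumed = 2ξ₁ = 0.774 × 677.4 → ξ₁ = 262.2 kmol.
Yield of H: 1ξ₂ / 677.4 = 0.228 → ξ₂ = 154.4 kmol.
Outlet amounts (n = n₀ + Σ ν·ξ):
  G: 677.4 − 2(262.2) = 153.1
  D: 0 + 1(262.2) − 1(154.4) = 107.7
  H: 0 + 1(154.4) = 154.4
Total out = 415.2 kmol; y_D = 107.7 / 415.2 = 0.2594.

0.259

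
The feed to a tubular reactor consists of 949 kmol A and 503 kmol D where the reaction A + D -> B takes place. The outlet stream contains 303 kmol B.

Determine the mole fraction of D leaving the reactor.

0.174

For B: n = n₀ + 1ξ → 303 = 0 + 1ξ, giving ξ = 303 kmol.
Outlet amounts (n = n₀ + ν ξ):
  A: 949 − 1(303) = 646
  D: 503 − 1(303) = 200
  B: 0 + 1(303) = 303
Total out = 1149 kmol; y_D = 200 / 1149 = 0.1741.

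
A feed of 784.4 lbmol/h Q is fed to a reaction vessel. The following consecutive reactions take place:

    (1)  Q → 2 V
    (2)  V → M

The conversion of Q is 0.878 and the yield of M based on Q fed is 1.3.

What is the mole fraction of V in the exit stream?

0.243

Conversion of Q: Q consumed = 1ξ₁ = 0.878 × 784.4 → ξ₁ = 688.7 lbmol/h.
Yield of M: 1ξ₂ / 784.4 = 1.3 → ξ₂ = 1020 lbmol/h.
Outlet amounts (n = n₀ + Σ ν·ξ):
  Q: 784.4 − 1(688.7) = 95.7
  V: 0 + 2(688.7) − 1(1020) = 357.7
  M: 0 + 1(1020) = 1020
Total out = 1473 lbmol/h; y_V = 357.7 / 1473 = 0.2428.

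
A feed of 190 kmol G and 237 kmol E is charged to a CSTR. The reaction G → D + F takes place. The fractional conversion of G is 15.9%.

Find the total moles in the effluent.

457 kmol

G reacted = 0.159 × 190 = 30.21 kmol; ν_G = −1, so ξ = 30.21/1 = 30.21 kmol.
Outlet amounts (n = n₀ + ν ξ):
  G: 190 − 1(30.21) = 159.8
  D: 0 + 1(30.21) = 30.21
  F: 0 + 1(30.21) = 30.21
  E: 237 (inert)
Total out = 159.8 + 30.21 + 30.21 + 237 = 457.2 kmol.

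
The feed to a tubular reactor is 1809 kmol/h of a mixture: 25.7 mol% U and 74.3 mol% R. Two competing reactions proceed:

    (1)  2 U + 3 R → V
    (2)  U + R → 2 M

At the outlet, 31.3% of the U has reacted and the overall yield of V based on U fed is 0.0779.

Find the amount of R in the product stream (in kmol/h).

1160 kmol/h

Yield of V: 1ξ₁ / 464.9 = 0.0779 → ξ₁ = 36.22 kmol/h.
Conversion of U: 2ξ₁ + 1ξ₂ = 0.313 × 464.9 = 145.5 → ξ₂ = 73.08 kmol/h.
Outlet amounts (n = n₀ + Σ ν·ξ):
  U: 464.9 − 2(36.22) − 1(73.08) = 319.4
  R: 1344 − 3(36.22) − 1(73.08) = 1162
  V: 0 + 1(36.22) = 36.22
  M: 0 + 2(73.08) = 146.2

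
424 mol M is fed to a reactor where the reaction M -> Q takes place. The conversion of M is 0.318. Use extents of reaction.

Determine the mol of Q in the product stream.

135 mol

M reacted = 0.318 × 424 = 134.8 mol; ν_M = −1, so ξ = 134.8/1 = 134.8 mol.
Outlet amounts (n = n₀ + ν ξ):
  M: 424 − 1(134.8) = 289.2
  Q: 0 + 1(134.8) = 134.8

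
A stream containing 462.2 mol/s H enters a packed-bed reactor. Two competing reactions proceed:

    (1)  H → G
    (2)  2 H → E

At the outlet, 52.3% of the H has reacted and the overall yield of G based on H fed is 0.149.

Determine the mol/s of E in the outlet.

86.4 mol/s

Yield of G: 1ξ₁ / 462.2 = 0.149 → ξ₁ = 68.87 mol/s.
Conversion of H: 1ξ₁ + 2ξ₂ = 0.523 × 462.2 = 241.7 → ξ₂ = 86.43 mol/s.
Outlet amounts (n = n₀ + Σ ν·ξ):
  H: 462.2 − 1(68.87) − 2(86.43) = 220.5
  G: 0 + 1(68.87) = 68.87
  E: 0 + 1(86.43) = 86.43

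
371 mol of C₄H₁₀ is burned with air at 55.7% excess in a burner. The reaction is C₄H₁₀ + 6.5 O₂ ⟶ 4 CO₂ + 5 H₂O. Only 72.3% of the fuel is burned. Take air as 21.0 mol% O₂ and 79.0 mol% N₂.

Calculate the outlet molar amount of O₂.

Stoichiometric O₂ = 6.5 × 371 = 2412 mol; O₂ fed = 2412 × 1.557 = 3755 mol.
N₂ fed = 3755 × 79/21 = 14120 mol.
Fuel reacted = 0.723 × 371 → ξ = 268.2 mol.
Outlet (n = n₀ + ν ξ):
  C₄H₁₀: 371 − 1(268.2) = 102.8
  O₂: 3755 − 6.5(268.2) = 2011
  N₂: 14120 (inert)
  CO₂: 0 + 4(268.2) = 1073
  H₂O: 0 + 5(268.2) = 1341

2010 mol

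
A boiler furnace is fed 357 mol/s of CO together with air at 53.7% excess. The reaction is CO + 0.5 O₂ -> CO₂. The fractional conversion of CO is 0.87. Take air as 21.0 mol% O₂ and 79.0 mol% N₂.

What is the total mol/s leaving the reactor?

1510 mol/s

Stoichiometric O₂ = 0.5 × 357 = 178.5 mol/s; O₂ fed = 178.5 × 1.537 = 274.4 mol/s.
N₂ fed = 274.4 × 79/21 = 1032 mol/s.
Fuel reacted = 0.87 × 357 → ξ = 310.6 mol/s.
Outlet (n = n₀ + ν ξ):
  CO: 357 − 1(310.6) = 46.41
  O₂: 274.4 − 0.5(310.6) = 119.1
  N₂: 1032 (inert)
  CO₂: 0 + 1(310.6) = 310.6
Total out = 46.41 + 119.1 + 1032 + 310.6 = 1508 mol/s.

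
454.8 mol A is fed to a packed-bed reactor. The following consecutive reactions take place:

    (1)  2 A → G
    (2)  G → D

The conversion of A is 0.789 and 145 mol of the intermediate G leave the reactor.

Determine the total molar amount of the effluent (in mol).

275 mol

Conversion of A: A consumed = 2ξ₁ = 0.789 × 454.8 → ξ₁ = 179.4 mol.
G balance: n_G = 0 + 1ξ₁ − 1ξ₂ = 145 → ξ₂ = (1·179.4 − 145)/1 = 34.42 mol.
Outlet amounts (n = n₀ + Σ ν·ξ):
  A: 454.8 − 2(179.4) = 95.96
  G: 0 + 1(179.4) − 1(34.42) = 145
  D: 0 + 1(34.42) = 34.42
Total out = 95.96 + 145 + 34.42 = 275.4 mol.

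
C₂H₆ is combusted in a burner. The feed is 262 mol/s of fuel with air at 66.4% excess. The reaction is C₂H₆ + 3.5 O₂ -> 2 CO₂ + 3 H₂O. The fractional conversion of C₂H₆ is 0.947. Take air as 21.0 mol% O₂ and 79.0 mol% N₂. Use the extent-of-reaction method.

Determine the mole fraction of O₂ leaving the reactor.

0.0859

Stoichiometric O₂ = 3.5 × 262 = 917 mol/s; O₂ fed = 917 × 1.664 = 1526 mol/s.
N₂ fed = 1526 × 79/21 = 5740 mol/s.
Fuel reacted = 0.947 × 262 → ξ = 248.1 mol/s.
Outlet (n = n₀ + ν ξ):
  C₂H₆: 262 − 1(248.1) = 13.89
  O₂: 1526 − 3.5(248.1) = 657.5
  N₂: 5740 (inert)
  CO₂: 0 + 2(248.1) = 496.2
  H₂O: 0 + 3(248.1) = 744.3
Total out = 7652 mol/s; y_O₂ = 657.5 / 7652 = 0.08592.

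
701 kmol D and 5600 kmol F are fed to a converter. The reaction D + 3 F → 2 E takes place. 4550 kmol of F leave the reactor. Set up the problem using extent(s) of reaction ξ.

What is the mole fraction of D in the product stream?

For F: n = n₀ − 3ξ → 4550 = 5600 − 3ξ, giving ξ = 350 kmol.
Outlet amounts (n = n₀ + ν ξ):
  D: 701 − 1(350) = 351
  F: 5600 − 3(350) = 4550
  E: 0 + 2(350) = 700
Total out = 5601 kmol; y_D = 351 / 5601 = 0.06267.

0.0627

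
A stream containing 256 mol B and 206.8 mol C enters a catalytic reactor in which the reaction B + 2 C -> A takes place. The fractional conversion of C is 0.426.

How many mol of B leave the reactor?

212 mol

C reacted = 0.426 × 206.8 = 88.1 mol; ν_C = −2, so ξ = 88.1/2 = 44.05 mol.
Outlet amounts (n = n₀ + ν ξ):
  B: 256 − 1(44.05) = 212
  C: 206.8 − 2(44.05) = 118.7
  A: 0 + 1(44.05) = 44.05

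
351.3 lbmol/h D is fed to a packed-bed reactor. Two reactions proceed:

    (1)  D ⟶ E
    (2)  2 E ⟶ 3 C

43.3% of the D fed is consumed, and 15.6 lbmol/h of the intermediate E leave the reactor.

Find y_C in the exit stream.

0.488

Conversion of D: D consumed = 1ξ₁ = 0.433 × 351.3 → ξ₁ = 152.1 lbmol/h.
E balance: n_E = 0 + 1ξ₁ − 2ξ₂ = 15.6 → ξ₂ = (1·152.1 − 15.6)/2 = 68.26 lbmol/h.
Outlet amounts (n = n₀ + Σ ν·ξ):
  D: 351.3 − 1(152.1) = 199.2
  E: 0 + 1(152.1) − 2(68.26) = 15.6
  C: 0 + 3(68.26) = 204.8
Total out = 419.6 lbmol/h; y_C = 204.8 / 419.6 = 0.4881.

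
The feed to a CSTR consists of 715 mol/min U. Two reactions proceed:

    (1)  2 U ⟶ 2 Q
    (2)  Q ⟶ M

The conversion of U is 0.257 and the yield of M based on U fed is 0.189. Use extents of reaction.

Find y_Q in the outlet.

0.068

Conversion of U: U consumed = 2ξ₁ = 0.257 × 715 → ξ₁ = 91.88 mol/min.
Yield of M: 1ξ₂ / 715 = 0.189 → ξ₂ = 135.1 mol/min.
Outlet amounts (n = n₀ + Σ ν·ξ):
  U: 715 − 2(91.88) = 531.2
  Q: 0 + 2(91.88) − 1(135.1) = 48.62
  M: 0 + 1(135.1) = 135.1
Total out = 715 mol/min; y_Q = 48.62 / 715 = 0.068.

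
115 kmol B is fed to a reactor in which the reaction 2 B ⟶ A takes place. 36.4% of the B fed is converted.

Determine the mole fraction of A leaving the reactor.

B reacted = 0.364 × 115 = 41.86 kmol; ν_B = −2, so ξ = 41.86/2 = 20.93 kmol.
Outlet amounts (n = n₀ + ν ξ):
  B: 115 − 2(20.93) = 73.14
  A: 0 + 1(20.93) = 20.93
Total out = 94.07 kmol; y_A = 20.93 / 94.07 = 0.2225.

0.222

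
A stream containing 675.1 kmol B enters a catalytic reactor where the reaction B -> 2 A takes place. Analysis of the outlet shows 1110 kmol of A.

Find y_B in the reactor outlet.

0.0976

For A: n = n₀ + 2ξ → 1110 = 0 + 2ξ, giving ξ = 555 kmol.
Outlet amounts (n = n₀ + ν ξ):
  B: 675.1 − 1(555) = 120.1
  A: 0 + 2(555) = 1110
Total out = 1230 kmol; y_B = 120.1 / 1230 = 0.09763.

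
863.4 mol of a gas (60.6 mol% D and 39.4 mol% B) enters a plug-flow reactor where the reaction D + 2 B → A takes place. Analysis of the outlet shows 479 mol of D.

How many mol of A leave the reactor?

44.2 mol

For D: n = n₀ − 1ξ → 479 = 523.2 − 1ξ, giving ξ = 44.22 mol.
Outlet amounts (n = n₀ + ν ξ):
  D: 523.2 − 1(44.22) = 479
  B: 340.2 − 2(44.22) = 251.7
  A: 0 + 1(44.22) = 44.22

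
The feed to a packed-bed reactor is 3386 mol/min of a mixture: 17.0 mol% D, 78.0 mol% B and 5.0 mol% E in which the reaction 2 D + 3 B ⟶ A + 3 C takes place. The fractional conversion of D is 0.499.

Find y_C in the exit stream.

0.133

D reacted = 0.499 × 575.6 = 287.2 mol/min; ν_D = −2, so ξ = 287.2/2 = 143.6 mol/min.
Outlet amounts (n = n₀ + ν ξ):
  D: 575.6 − 2(143.6) = 288.4
  B: 2641 − 3(143.6) = 2210
  A: 0 + 1(143.6) = 143.6
  C: 0 + 3(143.6) = 430.9
  E: 169.3 (inert)
Total out = 3242 mol/min; y_C = 430.9 / 3242 = 0.1329.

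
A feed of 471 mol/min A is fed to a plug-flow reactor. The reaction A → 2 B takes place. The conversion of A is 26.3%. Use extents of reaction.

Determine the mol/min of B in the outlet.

248 mol/min

A reacted = 0.263 × 471 = 123.9 mol/min; ν_A = −1, so ξ = 123.9/1 = 123.9 mol/min.
Outlet amounts (n = n₀ + ν ξ):
  A: 471 − 1(123.9) = 347.1
  B: 0 + 2(123.9) = 247.7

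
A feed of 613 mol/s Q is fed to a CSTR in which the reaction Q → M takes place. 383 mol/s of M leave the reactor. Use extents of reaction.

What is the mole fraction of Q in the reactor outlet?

0.375

For M: n = n₀ + 1ξ → 383 = 0 + 1ξ, giving ξ = 383 mol/s.
Outlet amounts (n = n₀ + ν ξ):
  Q: 613 − 1(383) = 230
  M: 0 + 1(383) = 383
Total out = 613 mol/s; y_Q = 230 / 613 = 0.3752.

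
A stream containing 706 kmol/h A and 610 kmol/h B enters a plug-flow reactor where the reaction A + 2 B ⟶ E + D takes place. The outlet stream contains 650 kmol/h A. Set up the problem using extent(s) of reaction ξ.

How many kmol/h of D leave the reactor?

For A: n = n₀ − 1ξ → 650 = 706 − 1ξ, giving ξ = 56 kmol/h.
Outlet amounts (n = n₀ + ν ξ):
  A: 706 − 1(56) = 650
  B: 610 − 2(56) = 498
  E: 0 + 1(56) = 56
  D: 0 + 1(56) = 56

56 kmol/h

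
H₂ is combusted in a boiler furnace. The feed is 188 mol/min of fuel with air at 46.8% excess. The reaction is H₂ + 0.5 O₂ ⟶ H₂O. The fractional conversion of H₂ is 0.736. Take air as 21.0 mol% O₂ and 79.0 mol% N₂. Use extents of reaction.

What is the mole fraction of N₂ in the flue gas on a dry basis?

0.814

Stoichiometric O₂ = 0.5 × 188 = 94 mol/min; O₂ fed = 94 × 1.468 = 138 mol/min.
N₂ fed = 138 × 79/21 = 519.1 mol/min.
Fuel reacted = 0.736 × 188 → ξ = 138.4 mol/min.
Outlet (n = n₀ + ν ξ):
  H₂: 188 − 1(138.4) = 49.63
  O₂: 138 − 0.5(138.4) = 68.81
  N₂: 519.1 (inert)
  H₂O: 0 + 1(138.4) = 138.4
Dry total = 637.6 mol/min; y_N₂ (dry) = 519.1 / 637.6 = 0.8142.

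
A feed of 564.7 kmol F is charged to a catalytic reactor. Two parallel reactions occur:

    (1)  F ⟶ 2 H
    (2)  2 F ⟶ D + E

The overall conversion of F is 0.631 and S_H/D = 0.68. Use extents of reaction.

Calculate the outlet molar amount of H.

Conversion of F: F consumed = 0.631 × 564.7 = 356.3 kmol = 1ξ₁ + 2ξ₂.
Selectivity: 2ξ₁ / (1ξ₂) = 0.68 → ξ₁ = 0.34 ξ₂.
Substitute: (1·0.34 + 2) ξ₂ = 356.3 → ξ₂ = 152.3 kmol, ξ₁ = 51.77 kmol.
Outlet amounts (n = n₀ + Σ ν·ξ):
  F: 564.7 − 1(51.77) − 2(152.3) = 208.4
  H: 0 + 2(51.77) = 103.5
  D: 0 + 1(152.3) = 152.3
  E: 0 + 1(152.3) = 152.3

104 kmol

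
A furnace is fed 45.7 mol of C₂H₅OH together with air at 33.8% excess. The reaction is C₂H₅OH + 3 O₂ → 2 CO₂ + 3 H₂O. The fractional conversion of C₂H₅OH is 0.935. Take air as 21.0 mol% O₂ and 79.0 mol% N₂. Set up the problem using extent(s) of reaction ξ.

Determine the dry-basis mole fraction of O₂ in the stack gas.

Stoichiometric O₂ = 3 × 45.7 = 137.1 mol; O₂ fed = 137.1 × 1.338 = 183.4 mol.
N₂ fed = 183.4 × 79/21 = 690.1 mol.
Fuel reacted = 0.935 × 45.7 → ξ = 42.73 mol.
Outlet (n = n₀ + ν ξ):
  C₂H₅OH: 45.7 − 1(42.73) = 2.971
  O₂: 183.4 − 3(42.73) = 55.25
  N₂: 690.1 (inert)
  CO₂: 0 + 2(42.73) = 85.46
  H₂O: 0 + 3(42.73) = 128.2
Dry total = 833.8 mol; y_O₂ (dry) = 55.25 / 833.8 = 0.06627.

0.0663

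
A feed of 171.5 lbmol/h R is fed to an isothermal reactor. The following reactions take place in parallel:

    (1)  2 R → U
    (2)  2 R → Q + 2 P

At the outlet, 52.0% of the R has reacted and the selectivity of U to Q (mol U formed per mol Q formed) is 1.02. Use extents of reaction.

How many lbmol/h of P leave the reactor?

Conversion of R: R consumed = 0.52 × 171.5 = 89.18 lbmol/h = 2ξ₁ + 2ξ₂.
Selectivity: 1ξ₁ / (1ξ₂) = 1.02 → ξ₁ = 1.02 ξ₂.
Substitute: (2·1.02 + 2) ξ₂ = 89.18 → ξ₂ = 22.07 lbmol/h, ξ₁ = 22.52 lbmol/h.
Outlet amounts (n = n₀ + Σ ν·ξ):
  R: 171.5 − 2(22.52) − 2(22.07) = 82.32
  U: 0 + 1(22.52) = 22.52
  Q: 0 + 1(22.07) = 22.07
  P: 0 + 2(22.07) = 44.15

44.1 lbmol/h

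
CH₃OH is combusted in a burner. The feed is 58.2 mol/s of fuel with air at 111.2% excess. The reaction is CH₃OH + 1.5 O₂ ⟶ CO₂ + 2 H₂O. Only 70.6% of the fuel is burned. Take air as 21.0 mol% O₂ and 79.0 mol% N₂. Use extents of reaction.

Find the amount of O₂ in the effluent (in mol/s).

123 mol/s

Stoichiometric O₂ = 1.5 × 58.2 = 87.3 mol/s; O₂ fed = 87.3 × 2.112 = 184.4 mol/s.
N₂ fed = 184.4 × 79/21 = 693.6 mol/s.
Fuel reacted = 0.706 × 58.2 → ξ = 41.09 mol/s.
Outlet (n = n₀ + ν ξ):
  CH₃OH: 58.2 − 1(41.09) = 17.11
  O₂: 184.4 − 1.5(41.09) = 122.7
  N₂: 693.6 (inert)
  CO₂: 0 + 1(41.09) = 41.09
  H₂O: 0 + 2(41.09) = 82.18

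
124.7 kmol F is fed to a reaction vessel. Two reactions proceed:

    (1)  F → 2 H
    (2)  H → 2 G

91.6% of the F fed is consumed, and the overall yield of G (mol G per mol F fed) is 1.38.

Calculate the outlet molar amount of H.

Conversion of F: F consumed = 1ξ₁ = 0.916 × 124.7 → ξ₁ = 114.2 kmol.
Yield of G: 2ξ₂ / 124.7 = 1.38 → ξ₂ = 86.04 kmol.
Outlet amounts (n = n₀ + Σ ν·ξ):
  F: 124.7 − 1(114.2) = 10.47
  H: 0 + 2(114.2) − 1(86.04) = 142.4
  G: 0 + 2(86.04) = 172.1

142 kmol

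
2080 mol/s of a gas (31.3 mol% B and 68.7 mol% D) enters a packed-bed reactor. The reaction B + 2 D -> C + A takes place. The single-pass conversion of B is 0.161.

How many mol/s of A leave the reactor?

105 mol/s

B reacted = 0.161 × 651 = 104.8 mol/s; ν_B = −1, so ξ = 104.8/1 = 104.8 mol/s.
Outlet amounts (n = n₀ + ν ξ):
  B: 651 − 1(104.8) = 546.2
  D: 1429 − 2(104.8) = 1219
  C: 0 + 1(104.8) = 104.8
  A: 0 + 1(104.8) = 104.8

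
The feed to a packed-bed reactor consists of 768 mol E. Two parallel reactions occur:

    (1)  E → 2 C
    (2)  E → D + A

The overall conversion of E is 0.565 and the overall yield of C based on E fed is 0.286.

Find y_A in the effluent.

0.27

Yield of C: 2ξ₁ / 768 = 0.286 → ξ₁ = 109.8 mol.
Conversion of E: 1ξ₁ + 1ξ₂ = 0.565 × 768 = 433.9 → ξ₂ = 324.1 mol.
Outlet amounts (n = n₀ + Σ ν·ξ):
  E: 768 − 1(109.8) − 1(324.1) = 334.1
  C: 0 + 2(109.8) = 219.6
  D: 0 + 1(324.1) = 324.1
  A: 0 + 1(324.1) = 324.1
Total out = 1202 mol; y_A = 324.1 / 1202 = 0.2696.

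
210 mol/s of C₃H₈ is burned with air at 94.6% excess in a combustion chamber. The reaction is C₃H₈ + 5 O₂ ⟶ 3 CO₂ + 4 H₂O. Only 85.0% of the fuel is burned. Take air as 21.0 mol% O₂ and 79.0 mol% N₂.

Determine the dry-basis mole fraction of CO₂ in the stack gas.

Stoichiometric O₂ = 5 × 210 = 1050 mol/s; O₂ fed = 1050 × 1.946 = 2043 mol/s.
N₂ fed = 2043 × 79/21 = 7687 mol/s.
Fuel reacted = 0.85 × 210 → ξ = 178.5 mol/s.
Outlet (n = n₀ + ν ξ):
  C₃H₈: 210 − 1(178.5) = 31.5
  O₂: 2043 − 5(178.5) = 1151
  N₂: 7687 (inert)
  CO₂: 0 + 3(178.5) = 535.5
  H₂O: 0 + 4(178.5) = 714
Dry total = 9404 mol/s; y_CO₂ (dry) = 535.5 / 9404 = 0.05694.

0.0569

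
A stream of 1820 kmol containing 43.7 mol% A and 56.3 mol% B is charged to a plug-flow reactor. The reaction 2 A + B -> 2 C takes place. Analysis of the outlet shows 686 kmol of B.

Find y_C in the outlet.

0.457

For B: n = n₀ − 1ξ → 686 = 1025 − 1ξ, giving ξ = 338.7 kmol.
Outlet amounts (n = n₀ + ν ξ):
  A: 795.3 − 2(338.7) = 118
  B: 1025 − 1(338.7) = 686
  C: 0 + 2(338.7) = 677.3
Total out = 1481 kmol; y_C = 677.3 / 1481 = 0.4572.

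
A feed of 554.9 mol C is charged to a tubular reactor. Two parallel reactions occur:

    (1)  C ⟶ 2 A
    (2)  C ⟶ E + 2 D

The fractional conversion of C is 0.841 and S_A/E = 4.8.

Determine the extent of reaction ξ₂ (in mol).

ξ₂ = 137 mol

Conversion of C: C consumed = 0.841 × 554.9 = 466.7 mol = 1ξ₁ + 1ξ₂.
Selectivity: 2ξ₁ / (1ξ₂) = 4.8 → ξ₁ = 2.4 ξ₂.
Substitute: (1·2.4 + 1) ξ₂ = 466.7 → ξ₂ = 137.3 mol, ξ₁ = 329.4 mol.
Outlet amounts (n = n₀ + Σ ν·ξ):
  C: 554.9 − 1(329.4) − 1(137.3) = 88.23
  A: 0 + 2(329.4) = 658.8
  E: 0 + 1(137.3) = 137.3
  D: 0 + 2(137.3) = 274.5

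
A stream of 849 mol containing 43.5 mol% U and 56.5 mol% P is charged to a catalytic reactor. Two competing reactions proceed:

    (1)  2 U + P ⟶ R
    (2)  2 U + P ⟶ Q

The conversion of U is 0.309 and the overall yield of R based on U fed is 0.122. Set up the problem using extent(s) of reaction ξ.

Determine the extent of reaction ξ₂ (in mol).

ξ₂ = 12 mol

Yield of R: 1ξ₁ / 369.3 = 0.122 → ξ₁ = 45.06 mol.
Conversion of U: 2ξ₁ + 2ξ₂ = 0.309 × 369.3 = 114.1 → ξ₂ = 12 mol.
Outlet amounts (n = n₀ + Σ ν·ξ):
  U: 369.3 − 2(45.06) − 2(12) = 255.2
  P: 479.7 − 1(45.06) − 1(12) = 422.6
  R: 0 + 1(45.06) = 45.06
  Q: 0 + 1(12) = 12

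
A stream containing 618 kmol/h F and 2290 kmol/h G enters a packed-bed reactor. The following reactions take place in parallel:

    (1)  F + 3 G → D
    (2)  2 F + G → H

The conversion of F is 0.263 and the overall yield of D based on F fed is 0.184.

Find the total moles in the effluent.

Yield of D: 1ξ₁ / 618 = 0.184 → ξ₁ = 113.7 kmol/h.
Conversion of F: 1ξ₁ + 2ξ₂ = 0.263 × 618 = 162.5 → ξ₂ = 24.41 kmol/h.
Outlet amounts (n = n₀ + Σ ν·ξ):
  F: 618 − 1(113.7) − 2(24.41) = 455.5
  G: 2290 − 3(113.7) − 1(24.41) = 1924
  D: 0 + 1(113.7) = 113.7
  H: 0 + 1(24.41) = 24.41
Total out = 455.5 + 1924 + 113.7 + 24.41 = 2518 kmol/h.

2520 kmol/h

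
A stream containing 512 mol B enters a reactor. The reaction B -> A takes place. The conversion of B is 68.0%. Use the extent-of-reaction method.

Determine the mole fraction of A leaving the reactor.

0.68

B reacted = 0.68 × 512 = 348.2 mol; ν_B = −1, so ξ = 348.2/1 = 348.2 mol.
Outlet amounts (n = n₀ + ν ξ):
  B: 512 − 1(348.2) = 163.8
  A: 0 + 1(348.2) = 348.2
Total out = 512 mol; y_A = 348.2 / 512 = 0.68.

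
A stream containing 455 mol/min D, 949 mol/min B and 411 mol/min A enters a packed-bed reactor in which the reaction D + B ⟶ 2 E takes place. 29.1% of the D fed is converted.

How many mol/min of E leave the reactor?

265 mol/min

D reacted = 0.291 × 455 = 132.4 mol/min; ν_D = −1, so ξ = 132.4/1 = 132.4 mol/min.
Outlet amounts (n = n₀ + ν ξ):
  D: 455 − 1(132.4) = 322.6
  B: 949 − 1(132.4) = 816.6
  E: 0 + 2(132.4) = 264.8
  A: 411 (inert)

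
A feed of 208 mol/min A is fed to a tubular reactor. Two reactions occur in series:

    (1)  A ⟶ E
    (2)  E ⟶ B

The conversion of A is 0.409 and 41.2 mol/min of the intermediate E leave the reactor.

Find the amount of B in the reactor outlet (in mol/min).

43.9 mol/min

Conversion of A: A consumed = 1ξ₁ = 0.409 × 208 → ξ₁ = 85.07 mol/min.
E balance: n_E = 0 + 1ξ₁ − 1ξ₂ = 41.2 → ξ₂ = (1·85.07 − 41.2)/1 = 43.87 mol/min.
Outlet amounts (n = n₀ + Σ ν·ξ):
  A: 208 − 1(85.07) = 122.9
  E: 0 + 1(85.07) − 1(43.87) = 41.2
  B: 0 + 1(43.87) = 43.87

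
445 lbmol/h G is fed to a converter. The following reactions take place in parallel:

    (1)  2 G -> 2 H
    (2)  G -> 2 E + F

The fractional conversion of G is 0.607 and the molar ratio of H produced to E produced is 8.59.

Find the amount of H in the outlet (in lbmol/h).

Conversion of G: G consumed = 0.607 × 445 = 270.1 lbmol/h = 2ξ₁ + 1ξ₂.
Selectivity: 2ξ₁ / (2ξ₂) = 8.59 → ξ₁ = 8.59 ξ₂.
Substitute: (2·8.59 + 1) ξ₂ = 270.1 → ξ₂ = 14.86 lbmol/h, ξ₁ = 127.6 lbmol/h.
Outlet amounts (n = n₀ + Σ ν·ξ):
  G: 445 − 2(127.6) − 1(14.86) = 174.9
  H: 0 + 2(127.6) = 255.3
  E: 0 + 2(14.86) = 29.72
  F: 0 + 1(14.86) = 14.86

255 lbmol/h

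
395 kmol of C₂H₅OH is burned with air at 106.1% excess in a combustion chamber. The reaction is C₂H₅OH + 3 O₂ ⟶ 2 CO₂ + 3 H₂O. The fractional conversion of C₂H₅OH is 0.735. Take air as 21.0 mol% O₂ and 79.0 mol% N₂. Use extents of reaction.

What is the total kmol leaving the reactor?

12300 kmol

Stoichiometric O₂ = 3 × 395 = 1185 kmol; O₂ fed = 1185 × 2.061 = 2442 kmol.
N₂ fed = 2442 × 79/21 = 9188 kmol.
Fuel reacted = 0.735 × 395 → ξ = 290.3 kmol.
Outlet (n = n₀ + ν ξ):
  C₂H₅OH: 395 − 1(290.3) = 104.7
  O₂: 2442 − 3(290.3) = 1571
  N₂: 9188 (inert)
  CO₂: 0 + 2(290.3) = 580.6
  H₂O: 0 + 3(290.3) = 871
Total out = 104.7 + 1571 + 9188 + 580.6 + 871 = 12320 kmol.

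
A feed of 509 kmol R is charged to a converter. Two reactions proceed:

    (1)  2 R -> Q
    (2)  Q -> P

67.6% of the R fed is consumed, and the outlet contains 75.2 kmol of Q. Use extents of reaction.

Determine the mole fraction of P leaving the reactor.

Conversion of R: R consumed = 2ξ₁ = 0.676 × 509 → ξ₁ = 172 kmol.
Q balance: n_Q = 0 + 1ξ₁ − 1ξ₂ = 75.2 → ξ₂ = (1·172 − 75.2)/1 = 96.84 kmol.
Outlet amounts (n = n₀ + Σ ν·ξ):
  R: 509 − 2(172) = 164.9
  Q: 0 + 1(172) − 1(96.84) = 75.2
  P: 0 + 1(96.84) = 96.84
Total out = 337 kmol; y_P = 96.84 / 337 = 0.2874.

0.287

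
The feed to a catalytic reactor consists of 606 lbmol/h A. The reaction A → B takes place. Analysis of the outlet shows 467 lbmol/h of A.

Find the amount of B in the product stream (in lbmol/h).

139 lbmol/h

For A: n = n₀ − 1ξ → 467 = 606 − 1ξ, giving ξ = 139 lbmol/h.
Outlet amounts (n = n₀ + ν ξ):
  A: 606 − 1(139) = 467
  B: 0 + 1(139) = 139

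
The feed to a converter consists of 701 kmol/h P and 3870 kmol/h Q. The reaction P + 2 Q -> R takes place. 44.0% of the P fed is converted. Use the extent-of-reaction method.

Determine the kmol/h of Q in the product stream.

P reacted = 0.44 × 701 = 308.4 kmol/h; ν_P = −1, so ξ = 308.4/1 = 308.4 kmol/h.
Outlet amounts (n = n₀ + ν ξ):
  P: 701 − 1(308.4) = 392.6
  Q: 3870 − 2(308.4) = 3253
  R: 0 + 1(308.4) = 308.4

3250 kmol/h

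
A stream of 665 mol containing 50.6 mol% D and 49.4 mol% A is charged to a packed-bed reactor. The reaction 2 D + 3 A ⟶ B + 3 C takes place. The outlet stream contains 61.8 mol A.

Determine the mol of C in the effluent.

For A: n = n₀ − 3ξ → 61.8 = 328.5 − 3ξ, giving ξ = 88.9 mol.
Outlet amounts (n = n₀ + ν ξ):
  D: 336.5 − 2(88.9) = 158.7
  A: 328.5 − 3(88.9) = 61.8
  B: 0 + 1(88.9) = 88.9
  C: 0 + 3(88.9) = 266.7

267 mol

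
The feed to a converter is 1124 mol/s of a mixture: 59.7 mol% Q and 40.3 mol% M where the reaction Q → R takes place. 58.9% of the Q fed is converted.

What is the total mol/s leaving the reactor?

Q reacted = 0.589 × 671 = 395.2 mol/s; ν_Q = −1, so ξ = 395.2/1 = 395.2 mol/s.
Outlet amounts (n = n₀ + ν ξ):
  Q: 671 − 1(395.2) = 275.8
  R: 0 + 1(395.2) = 395.2
  M: 453 (inert)
Total out = 275.8 + 395.2 + 453 = 1124 mol/s.

1120 mol/s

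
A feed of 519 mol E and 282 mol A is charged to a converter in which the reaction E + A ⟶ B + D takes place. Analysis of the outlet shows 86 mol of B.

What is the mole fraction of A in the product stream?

For B: n = n₀ + 1ξ → 86 = 0 + 1ξ, giving ξ = 86 mol.
Outlet amounts (n = n₀ + ν ξ):
  E: 519 − 1(86) = 433
  A: 282 − 1(86) = 196
  B: 0 + 1(86) = 86
  D: 0 + 1(86) = 86
Total out = 801 mol; y_A = 196 / 801 = 0.2447.

0.245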